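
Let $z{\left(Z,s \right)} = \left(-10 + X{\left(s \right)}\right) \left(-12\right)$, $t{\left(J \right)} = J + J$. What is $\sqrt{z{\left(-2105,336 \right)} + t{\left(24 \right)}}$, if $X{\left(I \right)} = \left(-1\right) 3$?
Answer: $2 \sqrt{51} \approx 14.283$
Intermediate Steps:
$X{\left(I \right)} = -3$
$t{\left(J \right)} = 2 J$
$z{\left(Z,s \right)} = 156$ ($z{\left(Z,s \right)} = \left(-10 - 3\right) \left(-12\right) = \left(-13\right) \left(-12\right) = 156$)
$\sqrt{z{\left(-2105,336 \right)} + t{\left(24 \right)}} = \sqrt{156 + 2 \cdot 24} = \sqrt{156 + 48} = \sqrt{204} = 2 \sqrt{51}$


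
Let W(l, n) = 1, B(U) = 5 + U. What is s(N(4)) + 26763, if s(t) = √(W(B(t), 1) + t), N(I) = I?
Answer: 26763 + √5 ≈ 26765.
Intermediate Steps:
s(t) = √(1 + t)
s(N(4)) + 26763 = √(1 + 4) + 26763 = √5 + 26763 = 26763 + √5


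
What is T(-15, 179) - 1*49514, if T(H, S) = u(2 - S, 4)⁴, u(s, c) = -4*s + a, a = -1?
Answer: 249848973287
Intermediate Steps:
u(s, c) = -1 - 4*s (u(s, c) = -4*s - 1 = -1 - 4*s)
T(H, S) = (-9 + 4*S)⁴ (T(H, S) = (-1 - 4*(2 - S))⁴ = (-1 + (-8 + 4*S))⁴ = (-9 + 4*S)⁴)
T(-15, 179) - 1*49514 = (9 - 4*179)⁴ - 1*49514 = (9 - 716)⁴ - 49514 = (-707)⁴ - 49514 = 249849022801 - 49514 = 249848973287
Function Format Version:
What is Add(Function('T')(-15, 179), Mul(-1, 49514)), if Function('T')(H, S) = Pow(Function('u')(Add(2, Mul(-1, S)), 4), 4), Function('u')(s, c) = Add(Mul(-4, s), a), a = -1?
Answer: 249848973287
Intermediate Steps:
Function('u')(s, c) = Add(-1, Mul(-4, s)) (Function('u')(s, c) = Add(Mul(-4, s), -1) = Add(-1, Mul(-4, s)))
Function('T')(H, S) = Pow(Add(-9, Mul(4, S)), 4) (Function('T')(H, S) = Pow(Add(-1, Mul(-4, Add(2, Mul(-1, S)))), 4) = Pow(Add(-1, Add(-8, Mul(4, S))), 4) = Pow(Add(-9, Mul(4, S)), 4))
Add(Function('T')(-15, 179), Mul(-1, 49514)) = Add(Pow(Add(9, Mul(-4, 179)), 4), Mul(-1, 49514)) = Add(Pow(Add(9, -716), 4), -49514) = Add(Pow(-707, 4), -49514) = Add(249849022801, -49514) = 249848973287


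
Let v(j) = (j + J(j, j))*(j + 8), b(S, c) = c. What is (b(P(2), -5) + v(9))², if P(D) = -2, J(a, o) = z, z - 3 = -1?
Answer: 33124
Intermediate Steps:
z = 2 (z = 3 - 1 = 2)
J(a, o) = 2
v(j) = (2 + j)*(8 + j) (v(j) = (j + 2)*(j + 8) = (2 + j)*(8 + j))
(b(P(2), -5) + v(9))² = (-5 + (16 + 9² + 10*9))² = (-5 + (16 + 81 + 90))² = (-5 + 187)² = 182² = 33124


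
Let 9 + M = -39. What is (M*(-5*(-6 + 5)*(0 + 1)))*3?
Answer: -720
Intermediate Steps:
M = -48 (M = -9 - 39 = -48)
(M*(-5*(-6 + 5)*(0 + 1)))*3 = -(-240)*(-6 + 5)*(0 + 1)*3 = -(-240)*(-1*1)*3 = -(-240)*(-1)*3 = -48*5*3 = -240*3 = -720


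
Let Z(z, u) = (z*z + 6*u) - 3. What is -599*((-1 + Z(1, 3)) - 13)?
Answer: -1198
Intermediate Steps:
Z(z, u) = -3 + z² + 6*u (Z(z, u) = (z² + 6*u) - 3 = -3 + z² + 6*u)
-599*((-1 + Z(1, 3)) - 13) = -599*((-1 + (-3 + 1² + 6*3)) - 13) = -599*((-1 + (-3 + 1 + 18)) - 13) = -599*((-1 + 16) - 13) = -599*(15 - 13) = -599*2 = -1198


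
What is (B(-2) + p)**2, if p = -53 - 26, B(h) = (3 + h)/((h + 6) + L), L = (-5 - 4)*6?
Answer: 15610401/2500 ≈ 6244.2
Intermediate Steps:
L = -54 (L = -9*6 = -54)
B(h) = (3 + h)/(-48 + h) (B(h) = (3 + h)/((h + 6) - 54) = (3 + h)/((6 + h) - 54) = (3 + h)/(-48 + h))
p = -79
(B(-2) + p)**2 = ((3 - 2)/(-48 - 2) - 79)**2 = (1/(-50) - 79)**2 = (-1/50*1 - 79)**2 = (-1/50 - 79)**2 = (-3951/50)**2 = 15610401/2500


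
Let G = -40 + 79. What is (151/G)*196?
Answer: 29596/39 ≈ 758.87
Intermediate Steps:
G = 39
(151/G)*196 = (151/39)*196 = 29596/39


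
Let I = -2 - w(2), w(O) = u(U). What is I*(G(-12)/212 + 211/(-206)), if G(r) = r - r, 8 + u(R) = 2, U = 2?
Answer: -422/103 ≈ -4.0971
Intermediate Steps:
u(R) = -6 (u(R) = -8 + 2 = -6)
w(O) = -6
G(r) = 0
I = 4 (I = -2 - 1*(-6) = -2 + 6 = 4)
I*(G(-12)/212 + 211/(-206)) = 4*(0/212 + 211/(-206)) = 4*(0*(1/212) + 211*(-1/206)) = 4*(0 - 211/206) = 4*(-211/206) = -422/103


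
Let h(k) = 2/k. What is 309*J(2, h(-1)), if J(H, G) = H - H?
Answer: 0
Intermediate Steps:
J(H, G) = 0
309*J(2, h(-1)) = 309*0 = 0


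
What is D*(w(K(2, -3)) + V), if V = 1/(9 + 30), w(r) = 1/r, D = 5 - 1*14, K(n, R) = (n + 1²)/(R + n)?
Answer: 36/13 ≈ 2.7692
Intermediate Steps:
K(n, R) = (1 + n)/(R + n) (K(n, R) = (n + 1)/(R + n) = (1 + n)/(R + n))
D = -9 (D = 5 - 14 = -9)
w(r) = 1/r
V = 1/39 ≈ 0.025641
D*(w(K(2, -3)) + V) = -9*(1/((1 + 2)/(-3 + 2)) + 1/39) = -9*(1/(3/(-1)) + 1/39) = -9*(1/(-1*3) + 1/39) = -9*(1/(-3) + 1/39) = -9*(-⅓ + 1/39) = -9*(-4/13) = 36/13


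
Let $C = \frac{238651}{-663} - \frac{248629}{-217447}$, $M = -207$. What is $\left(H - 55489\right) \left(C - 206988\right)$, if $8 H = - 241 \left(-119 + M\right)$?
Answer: $\frac{53535085707422337}{5653622} \approx 9.4692 \cdot 10^{9}$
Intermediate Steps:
$C = - \frac{3042888410}{8480433}$ ($C = 238651 \left(- \frac{1}{663}\right) - - \frac{248629}{217447} = - \frac{238651}{663} + \frac{248629}{217447} = - \frac{3042888410}{8480433} \approx -358.81$)
$H = \frac{39283}{4}$ ($H = \frac{\left(-241\right) \left(-119 - 207\right)}{8} = \frac{\left(-241\right) \left(-326\right)}{8} = \frac{1}{8} \cdot 78566 = \frac{39283}{4} \approx 9820.8$)
$\left(H - 55489\right) \left(C - 206988\right) = \left(\frac{39283}{4} - 55489\right) \left(- \frac{3042888410}{8480433} - 206988\right) = \left(- \frac{182673}{4}\right) \left(- \frac{1758390754214}{8480433}\right) = \frac{53535085707422337}{5653622}$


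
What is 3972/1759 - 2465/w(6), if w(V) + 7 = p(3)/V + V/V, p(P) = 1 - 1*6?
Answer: 26178462/72119 ≈ 362.99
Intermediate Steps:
p(P) = -5 (p(P) = 1 - 6 = -5)
w(V) = -6 - 5/V (w(V) = -7 + (-5/V + V/V) = -7 + (-5/V + 1) = -7 + (1 - 5/V) = -6 - 5/V)
3972/1759 - 2465/w(6) = 3972/1759 - 2465/(-6 - 5/6) = 3972*(1/1759) - 2465/(-6 - 5*⅙) = 3972/1759 - 2465/(-6 - ⅚) = 3972/1759 - 2465/(-41/6) = 3972/1759 - 2465*(-6/41) = 3972/1759 + 14790/41 = 26178462/72119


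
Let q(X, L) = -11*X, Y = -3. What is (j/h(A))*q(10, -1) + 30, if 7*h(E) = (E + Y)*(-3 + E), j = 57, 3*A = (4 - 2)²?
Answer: -78852/5 ≈ -15770.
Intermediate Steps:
A = 4/3 (A = (4 - 2)²/3 = (⅓)*2² = (⅓)*4 = 4/3 ≈ 1.3333)
h(E) = (-3 + E)²/7 (h(E) = ((E - 3)*(-3 + E))/7 = ((-3 + E)*(-3 + E))/7 = (-3 + E)²/7)
(j/h(A))*q(10, -1) + 30 = (57/(9/7 - 6/7*4/3 + (4/3)²/7))*(-11*10) + 30 = (57/(9/7 - 8/7 + (⅐)*(16/9)))*(-110) + 30 = (57/(9/7 - 8/7 + 16/63))*(-110) + 30 = (57/(25/63))*(-110) + 30 = (57*(63/25))*(-110) + 30 = (3591/25)*(-110) + 30 = -79002/5 + 30 = -78852/5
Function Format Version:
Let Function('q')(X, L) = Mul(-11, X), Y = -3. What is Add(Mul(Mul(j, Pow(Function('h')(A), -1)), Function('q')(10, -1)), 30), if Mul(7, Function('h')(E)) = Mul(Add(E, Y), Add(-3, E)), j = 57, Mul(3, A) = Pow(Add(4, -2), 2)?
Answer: Rational(-78852, 5) ≈ -15770.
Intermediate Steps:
A = Rational(4, 3) (A = Mul(Rational(1, 3), Pow(Add(4, -2), 2)) = Mul(Rational(1, 3), Pow(2, 2)) = Mul(Rational(1, 3), 4) = Rational(4, 3) ≈ 1.3333)
Function('h')(E) = Mul(Rational(1, 7), Pow(Add(-3, E), 2)) (Function('h')(E) = Mul(Rational(1, 7), Mul(Add(E, -3), Add(-3, E))) = Mul(Rational(1, 7), Mul(Add(-3, E), Add(-3, E))) = Mul(Rational(1, 7), Pow(Add(-3, E), 2)))
Add(Mul(Mul(j, Pow(Function('h')(A), -1)), Function('q')(10, -1)), 30) = Add(Mul(Mul(57, Pow(Add(Rational(9, 7), Mul(Rational(-6, 7), Rational(4, 3)), Mul(Rational(1, 7), Pow(Rational(4, 3), 2))), -1)), Mul(-11, 10)), 30) = Add(Mul(Mul(57, Pow(Add(Rational(9, 7), Rational(-8, 7), Mul(Rational(1, 7), Rational(16, 9))), -1)), -110), 30) = Add(Mul(Mul(57, Pow(Add(Rational(9, 7), Rational(-8, 7), Rational(16, 63)), -1)), -110), 30) = Add(Mul(Mul(57, Pow(Rational(25, 63), -1)), -110), 30) = Add(Mul(Mul(57, Rational(63, 25)), -110), 30) = Add(Mul(Rational(3591, 25), -110), 30) = Add(Rational(-79002, 5), 30) = Rational(-78852, 5)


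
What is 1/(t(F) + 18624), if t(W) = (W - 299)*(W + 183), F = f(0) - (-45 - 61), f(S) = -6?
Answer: -1/37693 ≈ -2.6530e-5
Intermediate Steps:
F = 100 (F = -6 - (-45 - 61) = -6 - 1*(-106) = -6 + 106 = 100)
t(W) = (-299 + W)*(183 + W)
1/(t(F) + 18624) = 1/((-54717 + 100² - 116*100) + 18624) = 1/((-54717 + 10000 - 11600) + 18624) = 1/(-56317 + 18624) = 1/(-37693) = -1/37693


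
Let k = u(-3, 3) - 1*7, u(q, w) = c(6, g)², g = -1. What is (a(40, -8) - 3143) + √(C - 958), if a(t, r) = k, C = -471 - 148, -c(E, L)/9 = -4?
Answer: -1854 + I*√1577 ≈ -1854.0 + 39.711*I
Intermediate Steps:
c(E, L) = 36 (c(E, L) = -9*(-4) = 36)
u(q, w) = 1296 (u(q, w) = 36² = 1296)
C = -619
k = 1289 (k = 1296 - 1*7 = 1296 - 7 = 1289)
a(t, r) = 1289
(a(40, -8) - 3143) + √(C - 958) = (1289 - 3143) + √(-619 - 958) = -1854 + √(-1577) = -1854 + I*√1577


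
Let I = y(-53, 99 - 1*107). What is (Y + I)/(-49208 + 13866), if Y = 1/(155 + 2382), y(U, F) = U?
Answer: 67230/44831327 ≈ 0.0014996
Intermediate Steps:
I = -53
Y = 1/2537 ≈ 0.00039417
(Y + I)/(-49208 + 13866) = (1/2537 - 53)/(-49208 + 13866) = -134460/2537/(-35342) = -134460/2537*(-1/35342) = 67230/44831327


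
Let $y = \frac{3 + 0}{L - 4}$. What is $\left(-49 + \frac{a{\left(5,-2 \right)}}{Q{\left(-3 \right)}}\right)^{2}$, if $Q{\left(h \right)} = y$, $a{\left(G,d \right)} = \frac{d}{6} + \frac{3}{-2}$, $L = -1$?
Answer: $\frac{683929}{324} \approx 2110.9$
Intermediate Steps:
$a{\left(G,d \right)} = - \frac{3}{2} + \frac{d}{6}$ ($a{\left(G,d \right)} = d \frac{1}{6} + 3 \left(- \frac{1}{2}\right) = \frac{d}{6} - \frac{3}{2} = - \frac{3}{2} + \frac{d}{6}$)
$y = - \frac{3}{5}$ ($y = \frac{3 + 0}{-1 - 4} = \frac{3}{-5} = 3 \left(- \frac{1}{5}\right) = - \frac{3}{5} \approx -0.6$)
$Q{\left(h \right)} = - \frac{3}{5}$
$\left(-49 + \frac{a{\left(5,-2 \right)}}{Q{\left(-3 \right)}}\right)^{2} = \left(-49 + \frac{- \frac{3}{2} + \frac{1}{6} \left(-2\right)}{- \frac{3}{5}}\right)^{2} = \left(-49 + \left(- \frac{3}{2} - \frac{1}{3}\right) \left(- \frac{5}{3}\right)\right)^{2} = \left(-49 - - \frac{55}{18}\right)^{2} = \left(-49 + \frac{55}{18}\right)^{2} = \left(- \frac{827}{18}\right)^{2} = \frac{683929}{324}$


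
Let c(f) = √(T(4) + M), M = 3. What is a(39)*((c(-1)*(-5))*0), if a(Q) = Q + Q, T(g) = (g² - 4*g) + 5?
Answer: 0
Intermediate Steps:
T(g) = 5 + g² - 4*g
c(f) = 2*√2 (c(f) = √((5 + 4² - 4*4) + 3) = √((5 + 16 - 16) + 3) = √(5 + 3) = √8 = 2*√2)
a(Q) = 2*Q
a(39)*((c(-1)*(-5))*0) = (2*39)*(((2*√2)*(-5))*0) = 78*(-10*√2*0) = 78*0 = 0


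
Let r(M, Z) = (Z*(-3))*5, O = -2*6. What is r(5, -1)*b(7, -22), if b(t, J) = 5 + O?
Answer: -105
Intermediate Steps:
O = -12
b(t, J) = -7 (b(t, J) = 5 - 12 = -7)
r(M, Z) = -15*Z (r(M, Z) = -3*Z*5 = -15*Z)
r(5, -1)*b(7, -22) = -15*(-1)*(-7) = 15*(-7) = -105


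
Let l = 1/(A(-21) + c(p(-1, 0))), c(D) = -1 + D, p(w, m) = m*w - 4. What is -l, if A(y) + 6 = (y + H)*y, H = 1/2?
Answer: -2/839 ≈ -0.0023838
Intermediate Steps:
p(w, m) = -4 + m*w
H = 1/2 (H = 1*(1/2) = 1/2 ≈ 0.50000)
A(y) = -6 + y*(1/2 + y) (A(y) = -6 + (y + 1/2)*y = -6 + (1/2 + y)*y = -6 + y*(1/2 + y))
l = 2/839 (l = 1/((-6 + (-21)**2 + (1/2)*(-21)) + (-1 + (-4 + 0*(-1)))) = 1/((-6 + 441 - 21/2) + (-1 + (-4 + 0))) = 1/(849/2 + (-1 - 4)) = 1/(849/2 - 5) = 1/(839/2) = 2/839 ≈ 0.0023838)
-l = -1*2/839 = -2/839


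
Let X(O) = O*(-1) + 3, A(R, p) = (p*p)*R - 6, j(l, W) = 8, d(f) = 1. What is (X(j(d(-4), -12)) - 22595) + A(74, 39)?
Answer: 89948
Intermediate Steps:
A(R, p) = -6 + R*p**2 (A(R, p) = p**2*R - 6 = R*p**2 - 6 = -6 + R*p**2)
X(O) = 3 - O (X(O) = -O + 3 = 3 - O)
(X(j(d(-4), -12)) - 22595) + A(74, 39) = ((3 - 1*8) - 22595) + (-6 + 74*39**2) = ((3 - 8) - 22595) + (-6 + 74*1521) = (-5 - 22595) + (-6 + 112554) = -22600 + 112548 = 89948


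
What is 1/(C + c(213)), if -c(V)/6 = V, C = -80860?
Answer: -1/82138 ≈ -1.2175e-5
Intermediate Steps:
c(V) = -6*V
1/(C + c(213)) = 1/(-80860 - 6*213) = 1/(-80860 - 1278) = 1/(-82138) = -1/82138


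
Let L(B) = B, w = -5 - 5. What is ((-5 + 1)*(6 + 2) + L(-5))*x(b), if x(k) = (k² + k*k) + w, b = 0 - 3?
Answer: -296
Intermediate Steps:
w = -10
b = -3
x(k) = -10 + 2*k² (x(k) = (k² + k*k) - 10 = (k² + k²) - 10 = 2*k² - 10 = -10 + 2*k²)
((-5 + 1)*(6 + 2) + L(-5))*x(b) = ((-5 + 1)*(6 + 2) - 5)*(-10 + 2*(-3)²) = (-4*8 - 5)*(-10 + 2*9) = (-32 - 5)*(-10 + 18) = -37*8 = -296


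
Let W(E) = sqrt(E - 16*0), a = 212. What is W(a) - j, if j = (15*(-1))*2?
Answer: 30 + 2*sqrt(53) ≈ 44.560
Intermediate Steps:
W(E) = sqrt(E) (W(E) = sqrt(E + 0) = sqrt(E))
j = -30 (j = -15*2 = -30)
W(a) - j = sqrt(212) - 1*(-30) = 2*sqrt(53) + 30 = 30 + 2*sqrt(53)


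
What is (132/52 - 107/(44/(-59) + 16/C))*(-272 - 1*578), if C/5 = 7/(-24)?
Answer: -1560125275/157274 ≈ -9919.8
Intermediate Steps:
C = -35/24 (C = 5*(7/(-24)) = 5*(7*(-1/24)) = 5*(-7/24) = -35/24 ≈ -1.4583)
(132/52 - 107/(44/(-59) + 16/C))*(-272 - 1*578) = (132/52 - 107/(44/(-59) + 16/(-35/24)))*(-272 - 1*578) = (132*(1/52) - 107/(44*(-1/59) + 16*(-24/35)))*(-272 - 578) = (33/13 - 107/(-44/59 - 384/35))*(-850) = (33/13 - 107/(-24196/2065))*(-850) = (33/13 - 107*(-2065/24196))*(-850) = (33/13 + 220955/24196)*(-850) = (3670883/314548)*(-850) = -1560125275/157274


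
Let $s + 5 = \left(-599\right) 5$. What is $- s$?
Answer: $3000$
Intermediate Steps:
$s = -3000$ ($s = -5 - 2995 = -3000$)
$- s = \left(-1\right) \left(-3000\right) = 3000$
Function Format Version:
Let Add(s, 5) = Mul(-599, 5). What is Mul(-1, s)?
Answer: 3000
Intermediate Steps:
s = -3000 (s = Add(-5, Mul(-599, 5)) = Add(-5, -2995) = -3000)
Mul(-1, s) = Mul(-1, -3000) = 3000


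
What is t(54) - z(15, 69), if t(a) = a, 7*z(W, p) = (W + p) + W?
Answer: 279/7 ≈ 39.857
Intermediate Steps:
z(W, p) = p/7 + 2*W/7 (z(W, p) = ((W + p) + W)/7 = (p + 2*W)/7 = p/7 + 2*W/7)
t(54) - z(15, 69) = 54 - ((⅐)*69 + (2/7)*15) = 54 - (69/7 + 30/7) = 54 - 1*99/7 = 54 - 99/7 = 279/7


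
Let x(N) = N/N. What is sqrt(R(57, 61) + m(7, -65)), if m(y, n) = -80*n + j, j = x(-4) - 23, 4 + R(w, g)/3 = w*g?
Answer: 3*sqrt(1733) ≈ 124.89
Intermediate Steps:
x(N) = 1
R(w, g) = -12 + 3*g*w (R(w, g) = -12 + 3*(w*g) = -12 + 3*(g*w) = -12 + 3*g*w)
j = -22 (j = 1 - 23 = -22)
m(y, n) = -22 - 80*n (m(y, n) = -80*n - 22 = -22 - 80*n)
sqrt(R(57, 61) + m(7, -65)) = sqrt((-12 + 3*61*57) + (-22 - 80*(-65))) = sqrt((-12 + 10431) + (-22 + 5200)) = sqrt(10419 + 5178) = sqrt(15597) = 3*sqrt(1733)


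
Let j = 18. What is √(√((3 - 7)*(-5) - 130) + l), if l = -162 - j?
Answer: √(-180 + I*√110) ≈ 0.3907 + 13.422*I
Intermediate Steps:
l = -180 (l = -162 - 1*18 = -162 - 18 = -180)
√(√((3 - 7)*(-5) - 130) + l) = √(√((3 - 7)*(-5) - 130) - 180) = √(√(-4*(-5) - 130) - 180) = √(√(20 - 130) - 180) = √(√(-110) - 180) = √(I*√110 - 180) = √(-180 + I*√110)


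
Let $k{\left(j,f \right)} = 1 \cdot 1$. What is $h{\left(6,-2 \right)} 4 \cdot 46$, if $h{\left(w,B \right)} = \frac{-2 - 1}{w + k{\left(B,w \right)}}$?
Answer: $- \frac{552}{7} \approx -78.857$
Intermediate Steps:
$k{\left(j,f \right)} = 1$
$h{\left(w,B \right)} = - \frac{3}{1 + w}$ ($h{\left(w,B \right)} = \frac{-2 - 1}{w + 1} = - \frac{3}{1 + w}$)
$h{\left(6,-2 \right)} 4 \cdot 46 = - \frac{3}{1 + 6} \cdot 4 \cdot 46 = - \frac{3}{7} \cdot 4 \cdot 46 = \left(-3\right) \frac{1}{7} \cdot 4 \cdot 46 = \left(- \frac{3}{7}\right) 4 \cdot 46 = \left(- \frac{12}{7}\right) 46 = - \frac{552}{7}$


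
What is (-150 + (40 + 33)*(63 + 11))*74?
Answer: 388648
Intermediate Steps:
(-150 + (40 + 33)*(63 + 11))*74 = (-150 + 73*74)*74 = (-150 + 5402)*74 = 5252*74 = 388648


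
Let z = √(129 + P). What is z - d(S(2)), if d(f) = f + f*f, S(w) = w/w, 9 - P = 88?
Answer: -2 + 5*√2 ≈ 5.0711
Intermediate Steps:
P = -79 (P = 9 - 1*88 = 9 - 88 = -79)
S(w) = 1
z = 5*√2 (z = √(129 - 79) = √50 = 5*√2 ≈ 7.0711)
d(f) = f + f²
z - d(S(2)) = 5*√2 - (1 + 1) = 5*√2 - 2 = -2 + 5*√2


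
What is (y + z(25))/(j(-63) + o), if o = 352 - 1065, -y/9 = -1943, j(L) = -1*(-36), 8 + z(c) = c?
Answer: -17504/677 ≈ -25.855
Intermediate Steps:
z(c) = -8 + c
j(L) = 36
y = 17487 (y = -9*(-1943) = 17487)
o = -713
(y + z(25))/(j(-63) + o) = (17487 + (-8 + 25))/(36 - 713) = (17487 + 17)/(-677) = 17504*(-1/677) = -17504/677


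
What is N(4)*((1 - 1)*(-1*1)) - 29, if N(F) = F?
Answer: -29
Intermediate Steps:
N(4)*((1 - 1)*(-1*1)) - 29 = 4*((1 - 1)*(-1*1)) - 29 = 4*(0*(-1)) - 29 = 4*0 - 29 = 0 - 29 = -29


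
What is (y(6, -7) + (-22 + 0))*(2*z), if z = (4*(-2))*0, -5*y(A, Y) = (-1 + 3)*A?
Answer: 0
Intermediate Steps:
y(A, Y) = -2*A/5 (y(A, Y) = -(-1 + 3)*A/5 = -2*A/5)
z = 0 (z = -8*0 = 0)
(y(6, -7) + (-22 + 0))*(2*z) = (-⅖*6 + (-22 + 0))*(2*0) = (-12/5 - 22)*0 = -122/5*0 = 0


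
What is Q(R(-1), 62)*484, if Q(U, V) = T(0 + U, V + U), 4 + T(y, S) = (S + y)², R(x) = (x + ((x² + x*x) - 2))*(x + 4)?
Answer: 1515888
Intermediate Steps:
R(x) = (4 + x)*(-2 + x + 2*x²) (R(x) = (x + ((x² + x²) - 2))*(4 + x) = (x + (2*x² - 2))*(4 + x) = (x + (-2 + 2*x²))*(4 + x) = (-2 + x + 2*x²)*(4 + x) = (4 + x)*(-2 + x + 2*x²))
T(y, S) = -4 + (S + y)²
Q(U, V) = -4 + (V + 2*U)² (Q(U, V) = -4 + ((V + U) + (0 + U))² = -4 + ((U + V) + U)² = -4 + (V + 2*U)²)
Q(R(-1), 62)*484 = (-4 + (62 + 2*(-8 + 2*(-1) + 2*(-1)³ + 9*(-1)²))²)*484 = (-4 + (62 + 2*(-8 - 2 + 2*(-1) + 9*1))²)*484 = (-4 + (62 + 2*(-8 - 2 - 2 + 9))²)*484 = (-4 + (62 + 2*(-3))²)*484 = (-4 + (62 - 6)²)*484 = (-4 + 56²)*484 = (-4 + 3136)*484 = 3132*484 = 1515888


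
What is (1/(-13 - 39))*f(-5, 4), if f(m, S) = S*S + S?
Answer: -5/13 ≈ -0.38462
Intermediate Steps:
f(m, S) = S + S**2 (f(m, S) = S**2 + S = S + S**2)
(1/(-13 - 39))*f(-5, 4) = (1/(-13 - 39))*(4*(1 + 4)) = (1/(-52))*(4*5) = -1/52*1*20 = -1/52*20 = -5/13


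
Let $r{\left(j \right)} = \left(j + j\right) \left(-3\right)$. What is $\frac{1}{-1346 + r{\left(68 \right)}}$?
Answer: $- \frac{1}{1754} \approx -0.00057013$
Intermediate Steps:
$r{\left(j \right)} = - 6 j$ ($r{\left(j \right)} = 2 j \left(-3\right) = - 6 j$)
$\frac{1}{-1346 + r{\left(68 \right)}} = \frac{1}{-1346 - 408} = \frac{1}{-1754} = - \frac{1}{1754}$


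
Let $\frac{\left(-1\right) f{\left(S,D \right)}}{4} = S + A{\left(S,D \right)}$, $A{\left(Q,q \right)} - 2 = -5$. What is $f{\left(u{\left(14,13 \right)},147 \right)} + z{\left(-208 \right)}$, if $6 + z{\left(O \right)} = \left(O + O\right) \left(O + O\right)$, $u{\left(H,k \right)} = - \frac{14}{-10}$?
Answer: $\frac{865282}{5} \approx 1.7306 \cdot 10^{5}$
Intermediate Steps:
$A{\left(Q,q \right)} = -3$ ($A{\left(Q,q \right)} = 2 - 5 = -3$)
$u{\left(H,k \right)} = \frac{7}{5}$ ($u{\left(H,k \right)} = \left(-14\right) \left(- \frac{1}{10}\right) = \frac{7}{5}$)
$f{\left(S,D \right)} = 12 - 4 S$ ($f{\left(S,D \right)} = - 4 \left(S - 3\right) = - 4 \left(-3 + S\right) = 12 - 4 S$)
$z{\left(O \right)} = -6 + 4 O^{2}$ ($z{\left(O \right)} = -6 + \left(O + O\right) \left(O + O\right) = -6 + 2 O 2 O = -6 + 4 O^{2}$)
$f{\left(u{\left(14,13 \right)},147 \right)} + z{\left(-208 \right)} = \left(12 - \frac{28}{5}\right) - \left(6 - 4 \left(-208\right)^{2}\right) = \left(12 - \frac{28}{5}\right) + \left(-6 + 4 \cdot 43264\right) = \frac{32}{5} + \left(-6 + 173056\right) = \frac{32}{5} + 173050 = \frac{865282}{5}$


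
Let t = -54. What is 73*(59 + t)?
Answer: 365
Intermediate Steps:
73*(59 + t) = 73*(59 - 54) = 73*5 = 365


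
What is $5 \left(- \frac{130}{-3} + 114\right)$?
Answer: $\frac{2360}{3} \approx 786.67$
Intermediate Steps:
$5 \left(- \frac{130}{-3} + 114\right) = 5 \left(\left(-130\right) \left(- \frac{1}{3}\right) + 114\right) = 5 \left(\frac{130}{3} + 114\right) = 5 \cdot \frac{472}{3} = \frac{2360}{3}$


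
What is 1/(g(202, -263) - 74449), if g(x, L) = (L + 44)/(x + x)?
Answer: -404/30077615 ≈ -1.3432e-5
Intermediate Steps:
g(x, L) = (44 + L)/(2*x) (g(x, L) = (44 + L)/((2*x)) = (44 + L)*(1/(2*x)) = (44 + L)/(2*x))
1/(g(202, -263) - 74449) = 1/((1/2)*(44 - 263)/202 - 74449) = 1/((1/2)*(1/202)*(-219) - 74449) = 1/(-219/404 - 74449) = 1/(-30077615/404) = -404/30077615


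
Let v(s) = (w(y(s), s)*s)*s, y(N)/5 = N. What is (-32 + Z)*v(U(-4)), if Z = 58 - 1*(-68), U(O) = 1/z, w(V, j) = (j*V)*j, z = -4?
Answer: -235/512 ≈ -0.45898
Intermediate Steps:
y(N) = 5*N
w(V, j) = V*j² (w(V, j) = (V*j)*j = V*j²)
U(O) = -¼ (U(O) = 1/(-4) = -¼)
Z = 126 (Z = 58 + 68 = 126)
v(s) = 5*s⁵ (v(s) = (((5*s)*s²)*s)*s = ((5*s³)*s)*s = (5*s⁴)*s = 5*s⁵)
(-32 + Z)*v(U(-4)) = (-32 + 126)*(5*(-¼)⁵) = 94*(5*(-1/1024)) = 94*(-5/1024) = -235/512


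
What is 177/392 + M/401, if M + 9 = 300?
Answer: 185049/157192 ≈ 1.1772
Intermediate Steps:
M = 291 (M = -9 + 300 = 291)
177/392 + M/401 = 177/392 + 291/401 = 185049/157192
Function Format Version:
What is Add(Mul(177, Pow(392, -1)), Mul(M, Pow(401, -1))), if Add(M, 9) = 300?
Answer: Rational(185049, 157192) ≈ 1.1772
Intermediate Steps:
M = 291 (M = Add(-9, 300) = 291)
Add(Mul(177, Pow(392, -1)), Mul(M, Pow(401, -1))) = Add(Mul(177, Pow(392, -1)), Mul(291, Pow(401, -1))) = Add(Mul(177, Rational(1, 392)), Mul(291, Rational(1, 401))) = Add(Rational(177, 392), Rational(291, 401)) = Rational(185049, 157192)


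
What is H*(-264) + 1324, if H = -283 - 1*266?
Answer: 146260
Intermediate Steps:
H = -549 (H = -283 - 266 = -549)
H*(-264) + 1324 = -549*(-264) + 1324 = 144936 + 1324 = 146260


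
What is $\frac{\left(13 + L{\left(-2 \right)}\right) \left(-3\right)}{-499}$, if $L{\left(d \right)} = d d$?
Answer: $\frac{51}{499} \approx 0.1022$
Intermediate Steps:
$L{\left(d \right)} = d^{2}$
$\frac{\left(13 + L{\left(-2 \right)}\right) \left(-3\right)}{-499} = \frac{\left(13 + \left(-2\right)^{2}\right) \left(-3\right)}{-499} = \left(13 + 4\right) \left(-3\right) \left(- \frac{1}{499}\right) = 17 \left(-3\right) \left(- \frac{1}{499}\right) = \left(-51\right) \left(- \frac{1}{499}\right) = \frac{51}{499}$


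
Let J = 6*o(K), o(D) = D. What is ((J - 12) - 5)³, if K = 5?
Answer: 2197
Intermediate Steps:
J = 30 (J = 6*5 = 30)
((J - 12) - 5)³ = ((30 - 12) - 5)³ = (18 - 5)³ = 13³ = 2197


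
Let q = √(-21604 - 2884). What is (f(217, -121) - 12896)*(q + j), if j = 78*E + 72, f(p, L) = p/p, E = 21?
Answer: -22050450 - 25790*I*√6122 ≈ -2.205e+7 - 2.0179e+6*I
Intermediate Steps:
f(p, L) = 1
j = 1710 (j = 78*21 + 72 = 1638 + 72 = 1710)
q = 2*I*√6122 (q = √(-24488) = 2*I*√6122 ≈ 156.49*I)
(f(217, -121) - 12896)*(q + j) = (1 - 12896)*(2*I*√6122 + 1710) = -12895*(1710 + 2*I*√6122) = -22050450 - 25790*I*√6122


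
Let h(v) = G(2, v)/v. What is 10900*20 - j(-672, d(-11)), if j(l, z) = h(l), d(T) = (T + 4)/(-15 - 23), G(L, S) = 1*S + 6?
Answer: 24415889/112 ≈ 2.1800e+5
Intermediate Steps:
G(L, S) = 6 + S (G(L, S) = S + 6 = 6 + S)
d(T) = -2/19 - T/38 (d(T) = (4 + T)/(-38) = (4 + T)*(-1/38) = -2/19 - T/38)
h(v) = (6 + v)/v
j(l, z) = (6 + l)/l
10900*20 - j(-672, d(-11)) = 10900*20 - (6 - 672)/(-672) = 218000 - (-1)*(-666)/672 = 218000 - 1*111/112 = 218000 - 111/112 = 24415889/112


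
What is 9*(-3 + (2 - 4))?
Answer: -45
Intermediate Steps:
9*(-3 + (2 - 4)) = 9*(-3 - 2) = 9*(-5) = -45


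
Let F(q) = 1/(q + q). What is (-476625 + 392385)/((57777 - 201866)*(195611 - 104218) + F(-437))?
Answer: 1887840/295114525741 ≈ 6.3970e-6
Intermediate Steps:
F(q) = 1/(2*q)
(-476625 + 392385)/((57777 - 201866)*(195611 - 104218) + F(-437)) = (-476625 + 392385)/((57777 - 201866)*(195611 - 104218) + (1/2)/(-437)) = -84240/(-144089*91393 + (1/2)*(-1/437)) = -84240/(-13168725977 - 1/874) = -84240/(-11509466503899/874) = -84240*(-874/11509466503899) = 1887840/295114525741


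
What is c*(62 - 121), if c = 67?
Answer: -3953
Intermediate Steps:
c*(62 - 121) = 67*(62 - 121) = 67*(-59) = -3953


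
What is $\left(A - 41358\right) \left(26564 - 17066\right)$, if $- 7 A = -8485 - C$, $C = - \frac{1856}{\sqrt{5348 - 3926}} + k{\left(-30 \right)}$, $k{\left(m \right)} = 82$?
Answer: $- \frac{2668358622}{7} - \frac{2938048 \sqrt{158}}{553} \approx -3.8126 \cdot 10^{8}$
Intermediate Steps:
$C = 82 - \frac{928 \sqrt{158}}{237}$ ($C = - \frac{1856}{\sqrt{5348 - 3926}} + 82 = - \frac{1856}{\sqrt{1422}} + 82 = - \frac{1856}{3 \sqrt{158}} + 82 = - 1856 \frac{\sqrt{158}}{474} + 82 = - \frac{928 \sqrt{158}}{237} + 82 = 82 - \frac{928 \sqrt{158}}{237} \approx 32.781$)
$A = \frac{8567}{7} - \frac{928 \sqrt{158}}{1659}$ ($A = - \frac{-8485 - \left(82 - \frac{928 \sqrt{158}}{237}\right)}{7} = - \frac{-8567 + \frac{928 \sqrt{158}}{237}}{7} = \frac{8567}{7} - \frac{928 \sqrt{158}}{1659} \approx 1216.8$)
$\left(A - 41358\right) \left(26564 - 17066\right) = \left(\left(\frac{8567}{7} - \frac{928 \sqrt{158}}{1659}\right) - 41358\right) \left(26564 - 17066\right) = \left(- \frac{280939}{7} - \frac{928 \sqrt{158}}{1659}\right) 9498 = - \frac{2668358622}{7} - \frac{2938048 \sqrt{158}}{553}$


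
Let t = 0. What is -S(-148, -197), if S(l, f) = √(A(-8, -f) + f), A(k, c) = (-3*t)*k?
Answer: -I*√197 ≈ -14.036*I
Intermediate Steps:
A(k, c) = 0 (A(k, c) = (-3*0)*k = 0*k = 0)
S(l, f) = √f (S(l, f) = √(0 + f) = √f)
-S(-148, -197) = -√(-197) = -I*√197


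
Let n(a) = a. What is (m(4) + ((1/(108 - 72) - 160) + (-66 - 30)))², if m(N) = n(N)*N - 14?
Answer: 83594449/1296 ≈ 64502.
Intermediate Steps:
m(N) = -14 + N² (m(N) = N*N - 14 = N² - 14 = -14 + N²)
(m(4) + ((1/(108 - 72) - 160) + (-66 - 30)))² = ((-14 + 4²) + ((1/(108 - 72) - 160) + (-66 - 30)))² = ((-14 + 16) + ((1/36 - 160) - 96))² = (2 + ((1/36 - 160) - 96))² = (2 + (-5759/36 - 96))² = (2 - 9215/36)² = (-9143/36)² = 83594449/1296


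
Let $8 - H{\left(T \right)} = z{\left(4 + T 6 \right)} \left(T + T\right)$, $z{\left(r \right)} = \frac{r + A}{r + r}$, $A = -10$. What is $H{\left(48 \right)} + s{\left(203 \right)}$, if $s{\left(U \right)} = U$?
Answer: $\frac{12019}{73} \approx 164.64$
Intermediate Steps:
$z{\left(r \right)} = \frac{-10 + r}{2 r}$ ($z{\left(r \right)} = \frac{r - 10}{r + r} = \frac{-10 + r}{2 r}$)
$H{\left(T \right)} = 8 - \frac{T \left(-6 + 6 T\right)}{4 + 6 T}$ ($H{\left(T \right)} = 8 - \frac{-10 + \left(4 + T 6\right)}{2 \left(4 + T 6\right)} \left(T + T\right) = 8 - \frac{-10 + \left(4 + 6 T\right)}{2 \left(4 + 6 T\right)} 2 T = 8 - \frac{-6 + 6 T}{2 \left(4 + 6 T\right)} 2 T = 8 - \frac{T \left(-6 + 6 T\right)}{4 + 6 T}$)
$H{\left(48 \right)} + s{\left(203 \right)} = \frac{16 - 3 \cdot 48^{2} + 27 \cdot 48}{2 + 3 \cdot 48} + 203 = \frac{16 - 6912 + 1296}{2 + 144} + 203 = \frac{16 - 6912 + 1296}{146} + 203 = \frac{1}{146} \left(-5600\right) + 203 = - \frac{2800}{73} + 203 = \frac{12019}{73}$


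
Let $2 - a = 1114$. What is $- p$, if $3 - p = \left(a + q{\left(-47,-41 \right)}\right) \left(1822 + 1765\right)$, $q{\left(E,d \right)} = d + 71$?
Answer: $-3881137$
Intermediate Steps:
$a = -1112$ ($a = 2 - 1114 = -1112$)
$q{\left(E,d \right)} = 71 + d$
$p = 3881137$ ($p = 3 - \left(-1112 + \left(71 - 41\right)\right) \left(1822 + 1765\right) = 3 - \left(-1112 + 30\right) 3587 = 3 - \left(-1082\right) 3587 = 3 - -3881134 = 3 + 3881134 = 3881137$)
$- p = \left(-1\right) 3881137 = -3881137$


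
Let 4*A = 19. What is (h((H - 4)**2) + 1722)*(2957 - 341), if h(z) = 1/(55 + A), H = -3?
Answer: 1076646192/239 ≈ 4.5048e+6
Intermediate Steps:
A = 19/4 (A = (1/4)*19 = 19/4 ≈ 4.7500)
h(z) = 4/239 (h(z) = 1/(55 + 19/4) = 1/(239/4) = 4/239)
(h((H - 4)**2) + 1722)*(2957 - 341) = (4/239 + 1722)*(2957 - 341) = (411562/239)*2616 = 1076646192/239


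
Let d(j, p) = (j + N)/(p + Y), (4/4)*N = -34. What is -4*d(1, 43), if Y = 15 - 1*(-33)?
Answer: 132/91 ≈ 1.4506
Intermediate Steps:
Y = 48 (Y = 15 + 33 = 48)
N = -34
d(j, p) = (-34 + j)/(48 + p) (d(j, p) = (j - 34)/(p + 48) = (-34 + j)/(48 + p))
-4*d(1, 43) = -4*(-34 + 1)/(48 + 43) = -4*(-33)/91 = -4*(-33/91) = 132/91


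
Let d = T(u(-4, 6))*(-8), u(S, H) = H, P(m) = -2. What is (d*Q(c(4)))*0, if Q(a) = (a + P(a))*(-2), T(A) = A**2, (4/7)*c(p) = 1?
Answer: 0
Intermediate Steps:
c(p) = 7/4 (c(p) = (7/4)*1 = 7/4)
d = -288 (d = 6**2*(-8) = 36*(-8) = -288)
Q(a) = 4 - 2*a (Q(a) = (a - 2)*(-2) = (-2 + a)*(-2) = 4 - 2*a)
(d*Q(c(4)))*0 = -288*(4 - 2*7/4)*0 = -288*(4 - 7/2)*0 = -288*1/2*0 = -144*0 = 0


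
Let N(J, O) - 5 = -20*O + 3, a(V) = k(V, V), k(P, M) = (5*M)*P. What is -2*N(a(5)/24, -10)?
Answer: -416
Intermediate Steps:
k(P, M) = 5*M*P
a(V) = 5*V**2 (a(V) = 5*V*V = 5*V**2)
N(J, O) = 8 - 20*O (N(J, O) = 5 + (-20*O + 3) = 5 + (3 - 20*O) = 8 - 20*O)
-2*N(a(5)/24, -10) = -2*(8 - 20*(-10)) = -2*(8 + 200) = -2*208 = -416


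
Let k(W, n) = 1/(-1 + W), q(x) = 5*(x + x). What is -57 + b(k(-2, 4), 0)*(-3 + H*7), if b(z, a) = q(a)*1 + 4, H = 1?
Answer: -41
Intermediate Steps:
q(x) = 10*x (q(x) = 5*(2*x) = 10*x)
b(z, a) = 4 + 10*a (b(z, a) = (10*a)*1 + 4 = 10*a + 4 = 4 + 10*a)
-57 + b(k(-2, 4), 0)*(-3 + H*7) = -57 + (4 + 10*0)*(-3 + 1*7) = -57 + (4 + 0)*(-3 + 7) = -57 + 4*4 = -57 + 16 = -41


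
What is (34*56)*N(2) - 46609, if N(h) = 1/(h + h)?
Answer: -46133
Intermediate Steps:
N(h) = 1/(2*h)
(34*56)*N(2) - 46609 = (34*56)*((½)/2) - 46609 = 1904*((½)*(½)) - 46609 = 1904*(¼) - 46609 = 476 - 46609 = -46133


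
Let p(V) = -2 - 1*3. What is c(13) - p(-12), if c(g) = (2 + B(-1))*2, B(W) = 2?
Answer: 13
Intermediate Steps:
p(V) = -5 (p(V) = -2 - 3 = -5)
c(g) = 8 (c(g) = (2 + 2)*2 = 4*2 = 8)
c(13) - p(-12) = 8 - 1*(-5) = 8 + 5 = 13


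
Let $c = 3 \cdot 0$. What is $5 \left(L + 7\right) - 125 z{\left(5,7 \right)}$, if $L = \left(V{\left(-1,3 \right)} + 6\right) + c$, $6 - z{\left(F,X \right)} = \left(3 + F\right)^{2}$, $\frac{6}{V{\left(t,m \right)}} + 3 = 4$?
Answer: $7345$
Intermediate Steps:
$V{\left(t,m \right)} = 6$ ($V{\left(t,m \right)} = \frac{6}{-3 + 4} = \frac{6}{1} = 6 \cdot 1 = 6$)
$z{\left(F,X \right)} = 6 - \left(3 + F\right)^{2}$
$c = 0$
$L = 12$ ($L = \left(6 + 6\right) + 0 = 12 + 0 = 12$)
$5 \left(L + 7\right) - 125 z{\left(5,7 \right)} = 5 \left(12 + 7\right) - 125 \left(6 - \left(3 + 5\right)^{2}\right) = 5 \cdot 19 - 125 \left(6 - 8^{2}\right) = 95 - 125 \left(6 - 64\right) = 95 - -7250 = 95 + 7250 = 7345$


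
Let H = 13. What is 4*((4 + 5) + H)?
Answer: 88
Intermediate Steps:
4*((4 + 5) + H) = 4*((4 + 5) + 13) = 4*(9 + 13) = 4*22 = 88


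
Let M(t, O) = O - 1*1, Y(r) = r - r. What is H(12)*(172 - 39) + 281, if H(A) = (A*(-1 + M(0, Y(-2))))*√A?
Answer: 281 - 6384*√3 ≈ -10776.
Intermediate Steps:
Y(r) = 0
M(t, O) = -1 + O (M(t, O) = O - 1 = -1 + O)
H(A) = -2*A^(3/2) (H(A) = (A*(-1 + (-1 + 0)))*√A = (A*(-1 - 1))*√A = (A*(-2))*√A = (-2*A)*√A = -2*A^(3/2))
H(12)*(172 - 39) + 281 = (-48*√3)*(172 - 39) + 281 = -48*√3*133 + 281 = -6384*√3 + 281 = 281 - 6384*√3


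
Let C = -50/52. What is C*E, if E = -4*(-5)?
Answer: -250/13 ≈ -19.231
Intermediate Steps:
C = -25/26 (C = -50*1/52 = -25/26 ≈ -0.96154)
E = 20
C*E = -25/26*20 = -250/13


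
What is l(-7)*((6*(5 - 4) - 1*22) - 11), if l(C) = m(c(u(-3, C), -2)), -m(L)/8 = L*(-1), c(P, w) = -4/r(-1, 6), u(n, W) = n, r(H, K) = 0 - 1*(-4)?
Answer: 216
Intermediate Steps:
r(H, K) = 4 (r(H, K) = 0 + 4 = 4)
c(P, w) = -1 (c(P, w) = -4/4 = -4*¼ = -1)
m(L) = 8*L (m(L) = -8*L*(-1) = -(-8)*L = 8*L)
l(C) = -8 (l(C) = 8*(-1) = -8)
l(-7)*((6*(5 - 4) - 1*22) - 11) = -8*((6*(5 - 4) - 1*22) - 11) = -8*((6*1 - 22) - 11) = -8*((6 - 22) - 11) = -8*(-16 - 11) = -8*(-27) = 216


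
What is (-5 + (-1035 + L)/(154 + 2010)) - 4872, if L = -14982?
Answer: -10569845/2164 ≈ -4884.4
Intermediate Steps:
(-5 + (-1035 + L)/(154 + 2010)) - 4872 = (-5 + (-1035 - 14982)/(154 + 2010)) - 4872 = (-5 - 16017/2164) - 4872 = -26837/2164 - 4872 = -10569845/2164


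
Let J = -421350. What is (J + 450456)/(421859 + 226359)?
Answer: 14553/324109 ≈ 0.044902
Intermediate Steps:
(J + 450456)/(421859 + 226359) = (-421350 + 450456)/(421859 + 226359) = 29106/648218 = 29106*(1/648218) = 14553/324109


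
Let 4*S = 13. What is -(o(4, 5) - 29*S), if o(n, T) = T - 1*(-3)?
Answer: 345/4 ≈ 86.250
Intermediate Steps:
S = 13/4 (S = (¼)*13 = 13/4 ≈ 3.2500)
o(n, T) = 3 + T (o(n, T) = T + 3 = 3 + T)
-(o(4, 5) - 29*S) = -((3 + 5) - 29*13/4) = -(8 - 377/4) = -1*(-345/4) = 345/4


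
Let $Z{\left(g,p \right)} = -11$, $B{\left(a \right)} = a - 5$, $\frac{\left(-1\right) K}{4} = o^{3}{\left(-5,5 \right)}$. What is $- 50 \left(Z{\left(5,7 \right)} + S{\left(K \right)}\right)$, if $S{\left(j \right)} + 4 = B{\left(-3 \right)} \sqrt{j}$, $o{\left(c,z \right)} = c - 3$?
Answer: $750 + 12800 \sqrt{2} \approx 18852.0$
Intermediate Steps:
$o{\left(c,z \right)} = -3 + c$ ($o{\left(c,z \right)} = c - 3 = -3 + c$)
$K = 2048$ ($K = - 4 \left(-3 - 5\right)^{3} = - 4 \left(-8\right)^{3} = \left(-4\right) \left(-512\right) = 2048$)
$B{\left(a \right)} = -5 + a$ ($B{\left(a \right)} = a - 5 = -5 + a$)
$S{\left(j \right)} = -4 - 8 \sqrt{j}$ ($S{\left(j \right)} = -4 + \left(-5 - 3\right) \sqrt{j} = -4 - 8 \sqrt{j}$)
$- 50 \left(Z{\left(5,7 \right)} + S{\left(K \right)}\right) = - 50 \left(-11 - \left(4 + 8 \sqrt{2048}\right)\right) = - 50 \left(-11 - \left(4 + 8 \cdot 32 \sqrt{2}\right)\right) = - 50 \left(-11 - \left(4 + 256 \sqrt{2}\right)\right) = - 50 \left(-15 - 256 \sqrt{2}\right) = 750 + 12800 \sqrt{2}$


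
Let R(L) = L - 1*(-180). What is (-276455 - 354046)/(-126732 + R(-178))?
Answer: 630501/126730 ≈ 4.9752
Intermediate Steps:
R(L) = 180 + L (R(L) = L + 180 = 180 + L)
(-276455 - 354046)/(-126732 + R(-178)) = (-276455 - 354046)/(-126732 + (180 - 178)) = -630501/(-126732 + 2) = -630501/(-126730) = -630501*(-1/126730) = 630501/126730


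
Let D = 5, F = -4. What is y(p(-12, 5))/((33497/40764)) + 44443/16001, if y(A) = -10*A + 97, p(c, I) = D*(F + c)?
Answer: 13641167453/12464779 ≈ 1094.4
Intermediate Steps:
p(c, I) = -20 + 5*c (p(c, I) = 5*(-4 + c) = -20 + 5*c)
y(A) = 97 - 10*A
y(p(-12, 5))/((33497/40764)) + 44443/16001 = (97 - 10*(-20 + 5*(-12)))/((33497/40764)) + 44443/16001 = (97 - 10*(-20 - 60))/((33497*(1/40764))) + 44443*(1/16001) = (97 - 10*(-80))/(779/948) + 44443/16001 = (97 + 800)*(948/779) + 44443/16001 = 897*(948/779) + 44443/16001 = 850356/779 + 44443/16001 = 13641167453/12464779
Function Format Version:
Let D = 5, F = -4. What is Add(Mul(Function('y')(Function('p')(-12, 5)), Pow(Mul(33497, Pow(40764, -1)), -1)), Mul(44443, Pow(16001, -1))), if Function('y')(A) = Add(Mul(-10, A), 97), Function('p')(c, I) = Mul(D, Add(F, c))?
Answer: Rational(13641167453, 12464779) ≈ 1094.4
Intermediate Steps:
Function('p')(c, I) = Add(-20, Mul(5, c)) (Function('p')(c, I) = Mul(5, Add(-4, c)) = Add(-20, Mul(5, c)))
Function('y')(A) = Add(97, Mul(-10, A))
Add(Mul(Function('y')(Function('p')(-12, 5)), Pow(Mul(33497, Pow(40764, -1)), -1)), Mul(44443, Pow(16001, -1))) = Add(Mul(Add(97, Mul(-10, Add(-20, Mul(5, -12)))), Pow(Mul(33497, Pow(40764, -1)), -1)), Mul(44443, Pow(16001, -1))) = Add(Mul(Add(97, Mul(-10, Add(-20, -60))), Pow(Mul(33497, Rational(1, 40764)), -1)), Mul(44443, Rational(1, 16001))) = Add(Mul(Add(97, Mul(-10, -80)), Pow(Rational(779, 948), -1)), Rational(44443, 16001)) = Add(Mul(Add(97, 800), Rational(948, 779)), Rational(44443, 16001)) = Add(Mul(897, Rational(948, 779)), Rational(44443, 16001)) = Add(Rational(850356, 779), Rational(44443, 16001)) = Rational(13641167453, 12464779)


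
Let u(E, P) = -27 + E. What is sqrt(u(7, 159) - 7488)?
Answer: 2*I*sqrt(1877) ≈ 86.649*I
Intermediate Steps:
sqrt(u(7, 159) - 7488) = sqrt((-27 + 7) - 7488) = sqrt(-20 - 7488) = sqrt(-7508) = 2*I*sqrt(1877)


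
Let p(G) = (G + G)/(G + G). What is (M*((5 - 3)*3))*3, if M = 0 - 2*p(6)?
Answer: -36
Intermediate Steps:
p(G) = 1 (p(G) = (2*G)/((2*G)) = (2*G)*(1/(2*G)) = 1)
M = -2 (M = 0 - 2*1 = 0 - 2 = -2)
(M*((5 - 3)*3))*3 = -2*(5 - 3)*3*3 = -4*3*3 = -2*6*3 = -12*3 = -36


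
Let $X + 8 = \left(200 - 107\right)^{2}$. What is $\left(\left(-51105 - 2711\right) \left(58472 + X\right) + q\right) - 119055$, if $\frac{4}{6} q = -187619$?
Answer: $- \frac{7224307383}{2} \approx -3.6122 \cdot 10^{9}$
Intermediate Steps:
$q = - \frac{562857}{2}$ ($q = \frac{3}{2} \left(-187619\right) = - \frac{562857}{2} \approx -2.8143 \cdot 10^{5}$)
$X = 8641$ ($X = -8 + \left(200 - 107\right)^{2} = -8 + 93^{2} = -8 + 8649 = 8641$)
$\left(\left(-51105 - 2711\right) \left(58472 + X\right) + q\right) - 119055 = \left(\left(-51105 - 2711\right) \left(58472 + 8641\right) - \frac{562857}{2}\right) - 119055 = \left(\left(-53816\right) 67113 - \frac{562857}{2}\right) - 119055 = \left(-3611753208 - \frac{562857}{2}\right) - 119055 = - \frac{7224069273}{2} - 119055 = - \frac{7224307383}{2}$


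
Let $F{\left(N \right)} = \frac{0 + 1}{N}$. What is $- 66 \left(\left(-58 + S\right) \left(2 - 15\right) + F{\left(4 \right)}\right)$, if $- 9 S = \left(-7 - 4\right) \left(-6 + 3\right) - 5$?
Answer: $- \frac{314699}{6} \approx -52450.0$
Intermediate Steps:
$F{\left(N \right)} = \frac{1}{N}$ ($F{\left(N \right)} = 1 \frac{1}{N} = \frac{1}{N}$)
$S = - \frac{28}{9}$ ($S = - \frac{\left(-7 - 4\right) \left(-6 + 3\right) - 5}{9} = - \frac{\left(-11\right) \left(-3\right) - 5}{9} = - \frac{33 - 5}{9} = \left(- \frac{1}{9}\right) 28 = - \frac{28}{9} \approx -3.1111$)
$- 66 \left(\left(-58 + S\right) \left(2 - 15\right) + F{\left(4 \right)}\right) = - 66 \left(\left(-58 - \frac{28}{9}\right) \left(2 - 15\right) + \frac{1}{4}\right) = - 66 \left(\left(- \frac{550}{9}\right) \left(-13\right) + \frac{1}{4}\right) = - 66 \left(\frac{7150}{9} + \frac{1}{4}\right) = \left(-66\right) \frac{28609}{36} = - \frac{314699}{6}$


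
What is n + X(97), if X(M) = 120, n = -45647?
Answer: -45527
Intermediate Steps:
n + X(97) = -45647 + 120 = -45527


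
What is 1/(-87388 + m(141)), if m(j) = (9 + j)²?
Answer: -1/64888 ≈ -1.5411e-5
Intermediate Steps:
1/(-87388 + m(141)) = 1/(-87388 + (9 + 141)²) = 1/(-87388 + 150²) = 1/(-87388 + 22500) = 1/(-64888) = -1/64888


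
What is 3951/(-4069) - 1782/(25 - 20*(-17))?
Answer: -8693073/1485185 ≈ -5.8532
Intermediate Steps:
3951/(-4069) - 1782/(25 - 20*(-17)) = 3951*(-1/4069) - 1782/(25 + 340) = -3951/4069 - 1782/365 = -8693073/1485185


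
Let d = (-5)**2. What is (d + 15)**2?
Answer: 1600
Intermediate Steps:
d = 25
(d + 15)**2 = (25 + 15)**2 = 40**2 = 1600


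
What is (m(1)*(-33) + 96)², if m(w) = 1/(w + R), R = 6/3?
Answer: 7225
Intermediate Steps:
R = 2 (R = 6*(⅓) = 2)
m(w) = 1/(2 + w) (m(w) = 1/(w + 2) = 1/(2 + w))
(m(1)*(-33) + 96)² = (-33/(2 + 1) + 96)² = (-33/3 + 96)² = ((⅓)*(-33) + 96)² = (-11 + 96)² = 85² = 7225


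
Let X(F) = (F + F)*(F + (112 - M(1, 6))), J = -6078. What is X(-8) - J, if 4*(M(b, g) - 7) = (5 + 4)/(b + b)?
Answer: 4544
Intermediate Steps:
M(b, g) = 7 + 9/(8*b) (M(b, g) = 7 + ((5 + 4)/(b + b))/4 = 7 + (9/((2*b)))/4 = 7 + (9*(1/(2*b)))/4 = 7 + (9/(2*b))/4 = 7 + 9/(8*b))
X(F) = 2*F*(831/8 + F) (X(F) = (F + F)*(F + (112 - (7 + (9/8)/1))) = (2*F)*(F + (112 - (7 + (9/8)*1))) = (2*F)*(F + (112 - (7 + 9/8))) = (2*F)*(F + (112 - 1*65/8)) = (2*F)*(F + (112 - 65/8)) = (2*F)*(F + 831/8) = (2*F)*(831/8 + F) = 2*F*(831/8 + F))
X(-8) - J = (¼)*(-8)*(831 + 8*(-8)) - 1*(-6078) = (¼)*(-8)*(831 - 64) + 6078 = (¼)*(-8)*767 + 6078 = -1534 + 6078 = 4544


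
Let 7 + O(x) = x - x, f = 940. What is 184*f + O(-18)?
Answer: 172953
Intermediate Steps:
O(x) = -7 (O(x) = -7 + (x - x) = -7 + 0 = -7)
184*f + O(-18) = 184*940 - 7 = 172960 - 7 = 172953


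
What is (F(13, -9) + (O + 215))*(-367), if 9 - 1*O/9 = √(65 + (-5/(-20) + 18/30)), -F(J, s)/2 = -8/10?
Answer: -546096/5 + 3303*√6585/10 ≈ -82416.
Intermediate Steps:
F(J, s) = 8/5 (F(J, s) = -(-16)/10 = -2*(-⅘) = 8/5)
O = 81 - 9*√6585/10 (O = 81 - 9*√(65 + (-5/(-20) + 18/30)) = 81 - 9*√(65 + (-5*(-1/20) + 18*(1/30))) = 81 - 9*√(65 + (¼ + ⅗)) = 81 - 9*√(65 + 17/20) = 81 - 9*√6585/10 ≈ 7.9668)
(F(13, -9) + (O + 215))*(-367) = (8/5 + ((81 - 9*√6585/10) + 215))*(-367) = (8/5 + (296 - 9*√6585/10))*(-367) = (1488/5 - 9*√6585/10)*(-367) = -546096/5 + 3303*√6585/10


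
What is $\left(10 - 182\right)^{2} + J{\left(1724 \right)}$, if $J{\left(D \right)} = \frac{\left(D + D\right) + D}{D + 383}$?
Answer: $\frac{62338660}{2107} \approx 29586.0$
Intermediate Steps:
$J{\left(D \right)} = \frac{3 D}{383 + D}$ ($J{\left(D \right)} = \frac{2 D + D}{383 + D} = \frac{3 D}{383 + D}$)
$\left(10 - 182\right)^{2} + J{\left(1724 \right)} = \left(10 - 182\right)^{2} + 3 \cdot 1724 \frac{1}{383 + 1724} = \left(-172\right)^{2} + 3 \cdot 1724 \cdot \frac{1}{2107} = 29584 + 3 \cdot 1724 \cdot \frac{1}{2107} = 29584 + \frac{5172}{2107} = \frac{62338660}{2107}$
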